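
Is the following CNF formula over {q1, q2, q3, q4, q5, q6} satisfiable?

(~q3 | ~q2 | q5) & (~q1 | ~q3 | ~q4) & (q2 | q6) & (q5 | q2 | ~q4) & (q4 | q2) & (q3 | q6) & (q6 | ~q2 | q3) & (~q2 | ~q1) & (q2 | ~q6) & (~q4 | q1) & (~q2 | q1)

Case q2 = 1:
The clause (~q1) is unit, so q1 = 0.
Now (q1) is unsatisfied and unit — conflict.
Backtrack on q2: now try q2 = 0.
The clause (q6) is unit, so q6 = 1.
Now (~q6) is unsatisfied and unit — conflict.
Either choice for q2 ends in contradiction.
No assignment satisfies every clause.

No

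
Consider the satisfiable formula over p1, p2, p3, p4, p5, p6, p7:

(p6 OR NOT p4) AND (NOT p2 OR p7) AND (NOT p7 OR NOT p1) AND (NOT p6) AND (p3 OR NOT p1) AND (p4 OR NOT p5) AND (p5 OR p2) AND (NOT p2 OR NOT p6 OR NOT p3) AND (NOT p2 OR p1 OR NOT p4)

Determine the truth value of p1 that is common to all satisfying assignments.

False

Suppose p1 = true.
Unit clause (NOT p7) forces p7 = false.
Unit clause (NOT p2) forces p2 = false.
Unit clause (NOT p6) forces p6 = false.
Unit clause (NOT p4) forces p4 = false.
Unit clause (p3) forces p3 = true.
Unit clause (NOT p5) forces p5 = false.
That conflicts with the unit clause (p5).
So every satisfying assignment has p1 = False.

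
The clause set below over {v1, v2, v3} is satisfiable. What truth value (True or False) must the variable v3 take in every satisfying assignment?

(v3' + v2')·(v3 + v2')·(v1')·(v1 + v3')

False

Suppose v3 = 1.
The clause (v2') is unit, so v2 = 0.
The clause (v1') is unit, so v1 = 0.
Now (v1) is unsatisfied and unit — conflict.
So every satisfying assignment has v3 = False.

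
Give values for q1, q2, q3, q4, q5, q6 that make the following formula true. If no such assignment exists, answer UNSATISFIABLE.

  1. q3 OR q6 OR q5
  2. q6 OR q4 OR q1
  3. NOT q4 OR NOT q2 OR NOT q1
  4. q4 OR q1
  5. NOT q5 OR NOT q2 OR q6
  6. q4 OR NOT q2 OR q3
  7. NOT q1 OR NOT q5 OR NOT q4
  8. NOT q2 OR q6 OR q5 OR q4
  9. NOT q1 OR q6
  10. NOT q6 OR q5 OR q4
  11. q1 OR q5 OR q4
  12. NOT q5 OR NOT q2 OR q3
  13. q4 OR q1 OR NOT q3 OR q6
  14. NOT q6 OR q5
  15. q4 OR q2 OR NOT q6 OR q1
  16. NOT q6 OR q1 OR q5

Branch on q4: set q4 = true.
Branch on q2: set q2 = true.
From the singleton clause (NOT q1), q1 = false.
Branch on q5: set q5 = true.
From the singleton clause (q6), q6 = true.
From the singleton clause (q3), q3 = true.
All clauses are satisfied.

q1: false, q2: true, q3: true, q4: true, q5: true, q6: true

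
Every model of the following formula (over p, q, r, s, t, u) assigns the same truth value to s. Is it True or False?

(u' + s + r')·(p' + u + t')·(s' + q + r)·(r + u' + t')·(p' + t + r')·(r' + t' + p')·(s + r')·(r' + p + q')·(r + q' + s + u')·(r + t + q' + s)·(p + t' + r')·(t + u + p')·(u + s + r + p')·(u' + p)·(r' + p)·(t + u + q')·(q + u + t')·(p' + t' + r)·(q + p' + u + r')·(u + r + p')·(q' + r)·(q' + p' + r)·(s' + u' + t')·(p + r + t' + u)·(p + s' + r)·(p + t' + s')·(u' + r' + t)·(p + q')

Suppose s = 1.
Branch on q: set q = 1.
(r) alone gives r = 1.
(p) alone gives p = 1.
(t) alone gives t = 1.
That conflicts with the unit clause (t').
Backtrack on q: now try q = 0.
(r) alone gives r = 1.
(p) alone gives p = 1.
(t) alone gives t = 1.
That conflicts with the unit clause (t').
Neither q = 1 nor q = 0 works.
So every satisfying assignment has s = False.

False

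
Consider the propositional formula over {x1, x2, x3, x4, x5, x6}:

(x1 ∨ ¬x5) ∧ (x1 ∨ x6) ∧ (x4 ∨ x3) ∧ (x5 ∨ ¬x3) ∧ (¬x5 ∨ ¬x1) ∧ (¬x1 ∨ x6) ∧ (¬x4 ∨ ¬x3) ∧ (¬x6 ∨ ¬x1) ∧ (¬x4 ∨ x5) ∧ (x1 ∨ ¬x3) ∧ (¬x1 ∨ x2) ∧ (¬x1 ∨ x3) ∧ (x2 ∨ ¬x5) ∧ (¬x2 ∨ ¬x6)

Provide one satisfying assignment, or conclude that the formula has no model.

UNSATISFIABLE

Branch on x1: set x1 = True.
The clause (¬x5) is unit, so x5 = False.
The clause (¬x3) is unit, so x3 = False.
Now (x3) is unsatisfied and unit — conflict.
Undo x1 and try x1 = False.
The clause (¬x5) is unit, so x5 = False.
The clause (x6) is unit, so x6 = True.
The clause (¬x3) is unit, so x3 = False.
The clause (x4) is unit, so x4 = True.
Now (¬x4) is unsatisfied and unit — conflict.
Both values of x1 lead to a conflict.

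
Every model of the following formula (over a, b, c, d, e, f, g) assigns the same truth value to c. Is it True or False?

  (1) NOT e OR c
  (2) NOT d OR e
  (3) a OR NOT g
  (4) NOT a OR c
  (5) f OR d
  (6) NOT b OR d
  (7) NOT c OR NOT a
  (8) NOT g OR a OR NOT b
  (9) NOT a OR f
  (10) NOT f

Suppose c = false.
From the singleton clause (NOT e), e = false.
From the singleton clause (NOT d), d = false.
From the singleton clause (NOT a), a = false.
From the singleton clause (NOT g), g = false.
From the singleton clause (f), f = true.
Now (NOT f) is unsatisfied and unit — conflict.
So every satisfying assignment has c = True.

True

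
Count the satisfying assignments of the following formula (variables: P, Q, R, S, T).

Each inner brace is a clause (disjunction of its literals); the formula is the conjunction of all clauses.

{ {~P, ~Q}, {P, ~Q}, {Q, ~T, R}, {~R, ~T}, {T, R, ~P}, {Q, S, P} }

There are 2^5 = 32 truth assignments over (P, Q, R, S, T).
Split on P. With P = 1, the clauses containing P are satisfied and ~P drops from the rest; 2 of the 2^4 = 16 assignments to the other variables satisfy what remains.
With P = 0, by the same count on the reduced clause set, 2 assignments work.
(One model: P=F, Q=F, R=F, S=T, T=F.)
Total: 2 + 2 = 4.

4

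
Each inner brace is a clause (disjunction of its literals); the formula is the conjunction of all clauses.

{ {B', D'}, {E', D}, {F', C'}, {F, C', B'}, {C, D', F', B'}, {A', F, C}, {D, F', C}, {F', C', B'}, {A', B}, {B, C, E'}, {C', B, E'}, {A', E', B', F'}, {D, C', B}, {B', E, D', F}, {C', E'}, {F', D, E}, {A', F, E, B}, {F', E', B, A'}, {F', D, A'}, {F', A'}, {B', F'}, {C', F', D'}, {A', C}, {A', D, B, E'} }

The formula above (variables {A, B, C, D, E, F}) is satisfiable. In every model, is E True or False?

False

Suppose E = 1.
(D) alone gives D = 1.
(B') alone gives B = 0.
(A') alone gives A = 0.
(C) alone gives C = 1.
That conflicts with the unit clause (C').
So every satisfying assignment has E = False.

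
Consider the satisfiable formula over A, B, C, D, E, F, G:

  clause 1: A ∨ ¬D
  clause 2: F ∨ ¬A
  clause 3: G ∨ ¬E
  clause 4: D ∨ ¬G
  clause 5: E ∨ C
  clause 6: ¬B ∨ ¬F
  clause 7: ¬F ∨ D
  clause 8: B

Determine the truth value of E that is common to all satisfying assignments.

Suppose E = True.
The clause (G) is unit, so G = True.
The clause (D) is unit, so D = True.
The clause (A) is unit, so A = True.
The clause (F) is unit, so F = True.
The clause (¬B) is unit, so B = False.
Now (B) is unsatisfied and unit — conflict.
So every satisfying assignment has E = False.

False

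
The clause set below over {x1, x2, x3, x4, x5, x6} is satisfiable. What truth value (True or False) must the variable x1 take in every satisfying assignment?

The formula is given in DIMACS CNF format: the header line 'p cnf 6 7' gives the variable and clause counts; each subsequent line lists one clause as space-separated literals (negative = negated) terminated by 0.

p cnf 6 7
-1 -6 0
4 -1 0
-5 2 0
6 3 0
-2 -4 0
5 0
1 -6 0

False

Suppose x1 = True.
The clause (¬x6) is unit, so x6 = False.
The clause (x4) is unit, so x4 = True.
The clause (x3) is unit, so x3 = True.
The clause (¬x2) is unit, so x2 = False.
The clause (¬x5) is unit, so x5 = False.
That conflicts with the unit clause (x5).
So every satisfying assignment has x1 = False.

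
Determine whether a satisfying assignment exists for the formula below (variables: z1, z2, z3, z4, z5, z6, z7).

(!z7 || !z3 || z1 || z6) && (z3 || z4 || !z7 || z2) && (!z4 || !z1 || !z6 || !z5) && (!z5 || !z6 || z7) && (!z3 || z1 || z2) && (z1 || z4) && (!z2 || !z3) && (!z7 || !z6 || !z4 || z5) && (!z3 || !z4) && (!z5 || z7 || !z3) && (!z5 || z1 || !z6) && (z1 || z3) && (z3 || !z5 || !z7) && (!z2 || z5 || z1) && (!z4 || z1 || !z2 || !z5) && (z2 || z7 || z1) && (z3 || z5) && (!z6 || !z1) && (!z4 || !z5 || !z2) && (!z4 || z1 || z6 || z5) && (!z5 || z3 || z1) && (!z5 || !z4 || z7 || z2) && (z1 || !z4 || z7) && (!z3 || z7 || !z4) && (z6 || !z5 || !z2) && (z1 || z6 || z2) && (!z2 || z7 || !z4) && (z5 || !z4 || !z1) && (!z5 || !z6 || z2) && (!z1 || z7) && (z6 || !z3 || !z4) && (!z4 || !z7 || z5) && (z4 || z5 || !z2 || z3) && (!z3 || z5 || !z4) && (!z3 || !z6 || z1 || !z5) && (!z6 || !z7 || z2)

Satisfiable

Case z1 = true:
The clause (!z6) is unit, so z6 = false.
The clause (z7) is unit, so z7 = true.
Case z2 = false:
Case z3 = true:
The clause (!z4) is unit, so z4 = false.
Every clause is now satisfied; z5 is unconstrained.
A satisfying assignment: z1: true,  z2: false,  z3: true,  z4: false,  z5: false,  z6: false,  z7: true.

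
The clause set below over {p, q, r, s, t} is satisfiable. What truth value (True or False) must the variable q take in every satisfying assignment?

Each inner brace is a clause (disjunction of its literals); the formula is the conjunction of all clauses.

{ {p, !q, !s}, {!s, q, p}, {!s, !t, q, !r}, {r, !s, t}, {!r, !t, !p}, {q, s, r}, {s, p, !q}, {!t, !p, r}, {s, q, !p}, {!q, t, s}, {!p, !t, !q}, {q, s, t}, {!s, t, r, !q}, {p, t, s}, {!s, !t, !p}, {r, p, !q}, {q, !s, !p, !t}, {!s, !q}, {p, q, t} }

False

Suppose q = true.
(!s) alone gives s = false.
(p) alone gives p = true.
(t) alone gives t = true.
That conflicts with the unit clause (!t).
So every satisfying assignment has q = False.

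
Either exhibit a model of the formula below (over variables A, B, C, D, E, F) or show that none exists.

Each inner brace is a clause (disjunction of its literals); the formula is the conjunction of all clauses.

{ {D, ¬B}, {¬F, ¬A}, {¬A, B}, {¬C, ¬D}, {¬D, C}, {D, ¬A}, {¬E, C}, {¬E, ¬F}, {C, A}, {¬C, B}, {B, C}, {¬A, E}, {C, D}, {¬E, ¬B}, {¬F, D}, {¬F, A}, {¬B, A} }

UNSATISFIABLE

Suppose D = True.
The clause (¬C) is unit, so C = False.
Now (C) is unsatisfied and unit — conflict.
So D must be the other value — set D = False.
The clause (¬B) is unit, so B = False.
The clause (¬A) is unit, so A = False.
The clause (C) is unit, so C = True.
Now (¬C) is unsatisfied and unit — conflict.
Both values of D lead to a conflict.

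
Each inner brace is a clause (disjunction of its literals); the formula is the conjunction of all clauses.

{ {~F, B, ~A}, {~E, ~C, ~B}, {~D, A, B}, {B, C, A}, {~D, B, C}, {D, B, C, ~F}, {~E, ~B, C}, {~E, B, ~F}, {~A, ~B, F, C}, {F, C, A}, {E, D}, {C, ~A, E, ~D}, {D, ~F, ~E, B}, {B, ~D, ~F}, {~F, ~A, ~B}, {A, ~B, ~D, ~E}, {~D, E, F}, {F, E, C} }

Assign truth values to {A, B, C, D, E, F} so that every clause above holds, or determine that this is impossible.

A: 1,  B: 0,  C: 1,  D: 0,  E: 1,  F: 0

Suppose E = 1.
Suppose C = 1.
The clause (~B) is unit, so B = 0.
The clause (~F) is unit, so F = 0.
Suppose D = 0.
All clauses hold; A can take either value.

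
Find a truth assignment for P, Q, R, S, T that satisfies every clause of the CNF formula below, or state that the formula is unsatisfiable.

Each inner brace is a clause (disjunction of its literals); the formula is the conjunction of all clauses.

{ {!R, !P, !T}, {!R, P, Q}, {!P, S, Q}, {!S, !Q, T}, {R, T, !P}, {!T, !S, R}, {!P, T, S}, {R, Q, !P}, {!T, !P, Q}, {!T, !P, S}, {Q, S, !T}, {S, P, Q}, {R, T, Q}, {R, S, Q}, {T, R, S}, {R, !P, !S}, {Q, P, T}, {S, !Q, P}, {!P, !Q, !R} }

P=true; Q=false; R=true; S=true; T=false

Suppose R = true.
Suppose P = true.
(!T) alone gives T = false.
(S) alone gives S = true.
(!Q) alone gives Q = false.
Every clause now holds.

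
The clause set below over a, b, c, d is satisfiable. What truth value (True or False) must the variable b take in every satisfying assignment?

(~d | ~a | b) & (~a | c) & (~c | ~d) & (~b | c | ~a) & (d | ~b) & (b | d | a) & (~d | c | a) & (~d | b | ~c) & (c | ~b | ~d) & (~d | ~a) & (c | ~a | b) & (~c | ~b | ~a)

False

Suppose b = 1.
(d) alone gives d = 1.
(~c) alone gives c = 0.
That conflicts with the unit clause (c).
So every satisfying assignment has b = False.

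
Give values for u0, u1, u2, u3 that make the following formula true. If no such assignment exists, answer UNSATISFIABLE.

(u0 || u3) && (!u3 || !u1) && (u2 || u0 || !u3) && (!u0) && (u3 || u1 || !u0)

(!u0) alone gives u0 = false.
(u3) alone gives u3 = true.
(!u1) alone gives u1 = false.
(u2) alone gives u2 = true.
All clauses are satisfied.

u0: false, u1: false, u2: true, u3: true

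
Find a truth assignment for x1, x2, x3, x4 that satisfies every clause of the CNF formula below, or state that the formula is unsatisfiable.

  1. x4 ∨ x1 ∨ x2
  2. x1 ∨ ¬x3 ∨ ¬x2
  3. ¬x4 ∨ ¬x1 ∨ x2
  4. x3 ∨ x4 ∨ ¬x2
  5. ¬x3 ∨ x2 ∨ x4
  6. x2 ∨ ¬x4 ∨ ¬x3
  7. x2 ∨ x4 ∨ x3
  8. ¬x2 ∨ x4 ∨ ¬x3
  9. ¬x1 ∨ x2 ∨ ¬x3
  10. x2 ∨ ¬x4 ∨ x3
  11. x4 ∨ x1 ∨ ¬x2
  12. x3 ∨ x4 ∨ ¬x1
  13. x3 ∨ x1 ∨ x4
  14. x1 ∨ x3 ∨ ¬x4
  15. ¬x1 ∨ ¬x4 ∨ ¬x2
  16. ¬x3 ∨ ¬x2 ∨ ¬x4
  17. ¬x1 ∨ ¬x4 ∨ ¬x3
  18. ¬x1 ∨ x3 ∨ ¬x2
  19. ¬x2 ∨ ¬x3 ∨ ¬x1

UNSATISFIABLE

Case x4 = True:
Case x1 = False:
Unit clause (x3) forces x3 = True.
Unit clause (¬x2) forces x2 = False.
That conflicts with the unit clause (x2).
Undo x1 and try x1 = True.
Unit clause (x2) forces x2 = True.
That conflicts with the unit clause (¬x2).
Neither x1 = True nor x1 = False works.
Undo x4 and try x4 = False.
Case x1 = True:
Unit clause (x3) forces x3 = True.
Unit clause (x2) forces x2 = True.
That conflicts with the unit clause (¬x2).
Undo x1 and try x1 = False.
Unit clause (x2) forces x2 = True.
That conflicts with the unit clause (¬x2).
Neither x1 = True nor x1 = False works.
Neither x4 = True nor x4 = False works.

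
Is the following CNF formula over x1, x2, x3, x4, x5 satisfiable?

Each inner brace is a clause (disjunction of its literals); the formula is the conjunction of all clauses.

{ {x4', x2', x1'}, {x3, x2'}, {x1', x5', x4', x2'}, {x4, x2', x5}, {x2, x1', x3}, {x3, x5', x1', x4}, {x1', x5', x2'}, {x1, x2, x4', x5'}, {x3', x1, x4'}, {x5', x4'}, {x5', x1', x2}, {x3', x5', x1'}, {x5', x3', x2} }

Satisfiable

Case x3 = 1:
Case x1 = 1:
From the singleton clause (x5'), x5 = 0.
Case x4 = 0:
From the singleton clause (x2'), x2 = 0.
This assignment satisfies each clause.
A satisfying assignment: x1 ↦ 1,  x2 ↦ 0,  x3 ↦ 1,  x4 ↦ 0,  x5 ↦ 0.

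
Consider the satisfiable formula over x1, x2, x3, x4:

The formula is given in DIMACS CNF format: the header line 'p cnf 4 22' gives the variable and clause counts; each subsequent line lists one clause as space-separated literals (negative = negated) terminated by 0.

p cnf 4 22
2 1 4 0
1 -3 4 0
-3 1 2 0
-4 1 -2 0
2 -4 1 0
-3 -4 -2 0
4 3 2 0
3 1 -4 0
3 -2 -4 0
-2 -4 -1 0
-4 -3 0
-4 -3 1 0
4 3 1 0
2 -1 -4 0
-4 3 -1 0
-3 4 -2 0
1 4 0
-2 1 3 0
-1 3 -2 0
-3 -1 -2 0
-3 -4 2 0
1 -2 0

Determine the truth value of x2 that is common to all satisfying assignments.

Suppose x2 = True.
Unit clause (x1) forces x1 = True.
Unit clause (¬x4) forces x4 = False.
Unit clause (¬x3) forces x3 = False.
But (x3) is also a unit clause — contradiction.
So every satisfying assignment has x2 = False.

False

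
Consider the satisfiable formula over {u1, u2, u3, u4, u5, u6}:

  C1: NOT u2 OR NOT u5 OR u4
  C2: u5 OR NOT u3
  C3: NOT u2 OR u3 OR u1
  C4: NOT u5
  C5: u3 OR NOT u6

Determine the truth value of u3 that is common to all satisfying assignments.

False

Suppose u3 = true.
Unit clause (u5) forces u5 = true.
Now (NOT u5) is unsatisfied and unit — conflict.
So every satisfying assignment has u3 = False.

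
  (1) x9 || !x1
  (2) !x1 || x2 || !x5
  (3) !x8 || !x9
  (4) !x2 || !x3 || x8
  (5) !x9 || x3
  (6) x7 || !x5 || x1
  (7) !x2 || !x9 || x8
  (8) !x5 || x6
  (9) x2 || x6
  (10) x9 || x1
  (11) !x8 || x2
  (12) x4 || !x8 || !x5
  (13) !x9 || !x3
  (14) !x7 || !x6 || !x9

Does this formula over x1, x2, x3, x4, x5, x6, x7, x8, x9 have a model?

Branch on x9: set x9 = true.
(!x8) alone gives x8 = false.
(x3) alone gives x3 = true.
But (!x3) is also a unit clause — contradiction.
So x9 must be the other value — set x9 = false.
(!x1) alone gives x1 = false.
But (x1) is also a unit clause — contradiction.
Both values of x9 lead to a conflict.
No assignment satisfies every clause.

No, unsatisfiable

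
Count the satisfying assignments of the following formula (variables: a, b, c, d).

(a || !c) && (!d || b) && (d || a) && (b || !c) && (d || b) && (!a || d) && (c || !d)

1

There are 2^4 = 16 truth assignments over (a, b, c, d).
Check each against the 7 clauses (columns in the order a, b, c, d):
  F F F F  ✗ fails (d || a)
  F F F T  ✗ fails (!d || b)
  F F T F  ✗ fails (a || !c)
  F F T T  ✗ fails (a || !c)
  F T F F  ✗ fails (d || a)
  F T F T  ✗ fails (c || !d)
  F T T F  ✗ fails (a || !c)
  F T T T  ✗ fails (a || !c)
  T F F F  ✗ fails (d || b)
  T F F T  ✗ fails (!d || b)
  T F T F  ✗ fails (b || !c)
  T F T T  ✗ fails (!d || b)
  T T F F  ✗ fails (!a || d)
  T T F T  ✗ fails (c || !d)
  T T T F  ✗ fails (!a || d)
  T T T T  ✓ satisfies all
1 of the 16 rows is a model.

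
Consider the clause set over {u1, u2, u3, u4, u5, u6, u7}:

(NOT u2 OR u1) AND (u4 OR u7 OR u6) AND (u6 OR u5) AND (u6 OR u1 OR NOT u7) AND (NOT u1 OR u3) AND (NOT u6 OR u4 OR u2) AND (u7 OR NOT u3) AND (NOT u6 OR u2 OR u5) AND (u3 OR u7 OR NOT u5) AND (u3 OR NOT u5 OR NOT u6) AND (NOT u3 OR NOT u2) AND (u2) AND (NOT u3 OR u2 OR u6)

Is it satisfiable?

Unsatisfiable

(u2) alone gives u2 = true.
(u1) alone gives u1 = true.
(u3) alone gives u3 = true.
But (NOT u3) is also a unit clause — contradiction.
No assignment satisfies every clause.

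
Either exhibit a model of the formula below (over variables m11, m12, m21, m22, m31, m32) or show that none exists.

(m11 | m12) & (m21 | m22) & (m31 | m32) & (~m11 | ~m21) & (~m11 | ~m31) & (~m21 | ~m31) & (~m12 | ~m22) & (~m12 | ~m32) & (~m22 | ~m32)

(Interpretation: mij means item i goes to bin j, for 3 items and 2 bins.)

Case m11 = 1:
The clause (~m21) is unit, so m21 = 0.
The clause (m22) is unit, so m22 = 1.
The clause (~m31) is unit, so m31 = 0.
The clause (m32) is unit, so m32 = 1.
That conflicts with the unit clause (~m32).
Undo m11 and try m11 = 0.
The clause (m12) is unit, so m12 = 1.
The clause (~m22) is unit, so m22 = 0.
The clause (m21) is unit, so m21 = 1.
The clause (~m31) is unit, so m31 = 0.
The clause (m32) is unit, so m32 = 1.
That conflicts with the unit clause (~m32).
Neither m11 = 1 nor m11 = 0 works.

UNSATISFIABLE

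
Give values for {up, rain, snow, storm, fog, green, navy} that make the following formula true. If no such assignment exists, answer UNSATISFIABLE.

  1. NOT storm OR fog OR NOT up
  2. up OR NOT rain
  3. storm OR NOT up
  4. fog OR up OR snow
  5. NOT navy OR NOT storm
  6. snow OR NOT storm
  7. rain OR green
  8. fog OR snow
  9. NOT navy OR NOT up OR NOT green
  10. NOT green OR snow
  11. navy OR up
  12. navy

up ↦ false; rain ↦ false; snow ↦ true; storm ↦ false; fog ↦ true; green ↦ true; navy ↦ true

Unit clause (navy) forces navy = true.
Unit clause (NOT storm) forces storm = false.
Unit clause (NOT up) forces up = false.
Unit clause (NOT rain) forces rain = false.
Unit clause (green) forces green = true.
Unit clause (snow) forces snow = true.
No clause remains; fog is free.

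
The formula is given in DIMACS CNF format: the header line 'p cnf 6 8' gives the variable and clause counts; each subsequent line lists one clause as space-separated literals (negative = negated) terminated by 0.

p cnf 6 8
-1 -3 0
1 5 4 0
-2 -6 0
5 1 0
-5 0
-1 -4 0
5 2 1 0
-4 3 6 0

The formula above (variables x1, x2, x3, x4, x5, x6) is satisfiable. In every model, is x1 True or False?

Suppose x1 = False.
The clause (x5) is unit, so x5 = True.
That conflicts with the unit clause (¬x5).
So every satisfying assignment has x1 = True.

True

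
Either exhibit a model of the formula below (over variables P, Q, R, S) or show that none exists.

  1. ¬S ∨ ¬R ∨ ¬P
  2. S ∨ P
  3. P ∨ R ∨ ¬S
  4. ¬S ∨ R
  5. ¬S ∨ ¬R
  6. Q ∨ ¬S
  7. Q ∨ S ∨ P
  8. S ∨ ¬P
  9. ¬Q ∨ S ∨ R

UNSATISFIABLE

Branch on S: set S = True.
The clause (R) is unit, so R = True.
But (¬R) is also a unit clause — contradiction.
So S must be the other value — set S = False.
The clause (P) is unit, so P = True.
But (¬P) is also a unit clause — contradiction.
Neither S = True nor S = False works.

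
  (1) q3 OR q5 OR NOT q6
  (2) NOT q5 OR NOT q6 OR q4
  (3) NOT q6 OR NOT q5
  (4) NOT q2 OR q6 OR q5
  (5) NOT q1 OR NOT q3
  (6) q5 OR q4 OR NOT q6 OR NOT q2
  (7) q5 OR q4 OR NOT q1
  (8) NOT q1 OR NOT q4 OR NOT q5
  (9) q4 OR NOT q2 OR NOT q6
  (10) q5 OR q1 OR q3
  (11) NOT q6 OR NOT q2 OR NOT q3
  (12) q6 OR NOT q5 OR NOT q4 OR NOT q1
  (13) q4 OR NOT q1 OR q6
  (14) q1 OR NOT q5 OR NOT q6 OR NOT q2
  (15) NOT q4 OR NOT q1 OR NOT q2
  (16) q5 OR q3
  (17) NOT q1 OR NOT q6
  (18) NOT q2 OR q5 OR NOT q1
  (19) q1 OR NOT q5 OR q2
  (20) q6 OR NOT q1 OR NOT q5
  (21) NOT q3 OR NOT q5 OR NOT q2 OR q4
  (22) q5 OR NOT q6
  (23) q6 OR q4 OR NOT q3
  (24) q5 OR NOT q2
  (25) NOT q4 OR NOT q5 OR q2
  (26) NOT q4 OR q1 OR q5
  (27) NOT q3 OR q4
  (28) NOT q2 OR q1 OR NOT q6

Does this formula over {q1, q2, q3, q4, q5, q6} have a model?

Branch on q6: set q6 = false.
Branch on q2: set q2 = true.
From the singleton clause (q5), q5 = true.
From the singleton clause (NOT q1), q1 = false.
Branch on q3: set q3 = false.
No clause remains; q4 is free.
A satisfying assignment: q1=false,  q2=true,  q3=false,  q4=false,  q5=true,  q6=false.

Yes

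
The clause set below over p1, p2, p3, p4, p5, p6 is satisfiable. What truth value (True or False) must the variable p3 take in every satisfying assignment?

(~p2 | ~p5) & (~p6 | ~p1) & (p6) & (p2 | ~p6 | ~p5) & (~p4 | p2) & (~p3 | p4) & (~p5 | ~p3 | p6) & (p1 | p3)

True

Suppose p3 = 0.
Unit clause (p6) forces p6 = 1.
Unit clause (~p1) forces p1 = 0.
That conflicts with the unit clause (p1).
So every satisfying assignment has p3 = True.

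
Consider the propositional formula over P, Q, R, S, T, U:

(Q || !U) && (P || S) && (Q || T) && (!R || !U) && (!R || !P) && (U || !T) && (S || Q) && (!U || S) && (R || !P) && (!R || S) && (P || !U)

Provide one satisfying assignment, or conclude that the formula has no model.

P=false, Q=true, R=true, S=true, T=false, U=false

Case Q = true:
Case P = false:
The clause (S) is unit, so S = true.
The clause (!U) is unit, so U = false.
The clause (!T) is unit, so T = false.
No clause remains; R is free.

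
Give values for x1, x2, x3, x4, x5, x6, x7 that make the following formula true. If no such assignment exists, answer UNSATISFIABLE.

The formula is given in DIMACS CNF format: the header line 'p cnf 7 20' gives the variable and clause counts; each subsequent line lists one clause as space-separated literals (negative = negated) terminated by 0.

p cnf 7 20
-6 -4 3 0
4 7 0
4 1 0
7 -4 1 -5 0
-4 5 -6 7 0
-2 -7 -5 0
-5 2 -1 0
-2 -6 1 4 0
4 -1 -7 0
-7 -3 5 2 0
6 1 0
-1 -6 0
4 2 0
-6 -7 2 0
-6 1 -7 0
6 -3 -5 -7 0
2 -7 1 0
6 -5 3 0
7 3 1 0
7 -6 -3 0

Suppose x4 = True.
Suppose x6 = False.
Unit clause (x1) forces x1 = True.
Suppose x5 = False.
Suppose x7 = False.
No clause remains; x2, x3 are free.

x1=True, x2=True, x3=True, x4=True, x5=False, x6=False, x7=False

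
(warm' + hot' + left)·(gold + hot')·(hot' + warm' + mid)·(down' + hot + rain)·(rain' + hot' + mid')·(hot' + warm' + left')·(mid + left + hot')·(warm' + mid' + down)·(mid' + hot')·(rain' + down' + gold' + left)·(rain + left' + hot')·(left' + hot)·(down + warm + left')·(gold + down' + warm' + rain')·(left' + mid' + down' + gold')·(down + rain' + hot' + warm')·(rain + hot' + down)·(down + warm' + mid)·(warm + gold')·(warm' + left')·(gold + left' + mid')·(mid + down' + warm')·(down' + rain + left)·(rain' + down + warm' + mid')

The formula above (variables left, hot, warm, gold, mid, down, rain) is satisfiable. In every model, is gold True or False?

False

Suppose gold = 1.
The clause (warm) is unit, so warm = 1.
The clause (left') is unit, so left = 0.
The clause (hot') is unit, so hot = 0.
Branch on down: set down = 0.
The clause (mid') is unit, so mid = 0.
Now (mid) is unsatisfied and unit — conflict.
Backtrack on down: now try down = 1.
The clause (rain) is unit, so rain = 1.
Now (rain') is unsatisfied and unit — conflict.
Both values of down lead to a conflict.
So every satisfying assignment has gold = False.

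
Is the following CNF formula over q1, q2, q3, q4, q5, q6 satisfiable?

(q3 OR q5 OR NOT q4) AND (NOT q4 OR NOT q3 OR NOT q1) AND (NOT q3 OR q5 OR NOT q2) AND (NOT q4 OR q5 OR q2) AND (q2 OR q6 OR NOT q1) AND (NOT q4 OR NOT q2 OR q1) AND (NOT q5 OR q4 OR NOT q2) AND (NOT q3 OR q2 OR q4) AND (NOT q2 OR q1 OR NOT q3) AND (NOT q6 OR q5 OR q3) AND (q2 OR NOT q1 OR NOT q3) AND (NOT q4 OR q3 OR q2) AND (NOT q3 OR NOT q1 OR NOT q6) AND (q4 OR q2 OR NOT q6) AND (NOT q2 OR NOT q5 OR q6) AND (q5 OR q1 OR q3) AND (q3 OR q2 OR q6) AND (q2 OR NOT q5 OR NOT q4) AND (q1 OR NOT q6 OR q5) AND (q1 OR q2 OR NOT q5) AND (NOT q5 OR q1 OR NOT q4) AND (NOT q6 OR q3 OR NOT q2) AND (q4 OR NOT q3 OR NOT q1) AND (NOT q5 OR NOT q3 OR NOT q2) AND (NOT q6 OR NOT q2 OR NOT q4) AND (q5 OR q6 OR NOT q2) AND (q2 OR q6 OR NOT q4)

No

Try q3 = true.
Try q4 = false.
From the singleton clause (q2), q2 = true.
From the singleton clause (q5), q5 = true.
But (NOT q5) is also a unit clause — contradiction.
Backtrack on q4: now try q4 = true.
From the singleton clause (NOT q1), q1 = false.
From the singleton clause (NOT q2), q2 = false.
From the singleton clause (q5), q5 = true.
But (NOT q5) is also a unit clause — contradiction.
Either choice for q4 ends in contradiction.
Backtrack on q3: now try q3 = false.
Try q5 = true.
Try q4 = true.
From the singleton clause (q2), q2 = true.
From the singleton clause (q1), q1 = true.
From the singleton clause (q6), q6 = true.
But (NOT q6) is also a unit clause — contradiction.
Backtrack on q4: now try q4 = false.
From the singleton clause (NOT q2), q2 = false.
From the singleton clause (NOT q6), q6 = false.
But (q6) is also a unit clause — contradiction.
Either choice for q4 ends in contradiction.
Backtrack on q5: now try q5 = false.
From the singleton clause (NOT q4), q4 = false.
From the singleton clause (NOT q6), q6 = false.
From the singleton clause (q1), q1 = true.
From the singleton clause (q2), q2 = true.
But (NOT q2) is also a unit clause — contradiction.
Either choice for q5 ends in contradiction.
Either choice for q3 ends in contradiction.
No assignment satisfies every clause.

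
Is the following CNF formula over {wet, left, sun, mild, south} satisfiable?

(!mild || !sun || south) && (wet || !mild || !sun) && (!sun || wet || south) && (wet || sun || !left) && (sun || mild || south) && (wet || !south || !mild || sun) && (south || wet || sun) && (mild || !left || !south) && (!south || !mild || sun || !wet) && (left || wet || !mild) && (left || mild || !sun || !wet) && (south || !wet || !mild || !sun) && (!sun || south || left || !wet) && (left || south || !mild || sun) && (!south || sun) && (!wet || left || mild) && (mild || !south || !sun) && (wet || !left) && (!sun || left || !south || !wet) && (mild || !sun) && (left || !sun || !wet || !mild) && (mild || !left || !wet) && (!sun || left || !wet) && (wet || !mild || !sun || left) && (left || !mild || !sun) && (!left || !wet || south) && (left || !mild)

Yes, satisfiable

Case south = true:
(sun) alone gives sun = true.
(mild) alone gives mild = true.
(wet) alone gives wet = true.
(left) alone gives left = true.
Every clause now holds.
A satisfying assignment: wet=true, left=true, sun=true, mild=true, south=true.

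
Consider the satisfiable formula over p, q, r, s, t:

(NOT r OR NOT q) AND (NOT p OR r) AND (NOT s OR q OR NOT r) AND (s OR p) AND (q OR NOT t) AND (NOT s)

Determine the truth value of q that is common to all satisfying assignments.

False

Suppose q = true.
Unit clause (NOT r) forces r = false.
Unit clause (NOT p) forces p = false.
Unit clause (s) forces s = true.
Now (NOT s) is unsatisfied and unit — conflict.
So every satisfying assignment has q = False.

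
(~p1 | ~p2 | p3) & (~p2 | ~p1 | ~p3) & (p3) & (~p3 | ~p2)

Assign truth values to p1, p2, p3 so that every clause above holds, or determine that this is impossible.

From the singleton clause (p3), p3 = 1.
From the singleton clause (~p2), p2 = 0.
All clauses hold; p1 can take either value.

p1=0; p2=0; p3=1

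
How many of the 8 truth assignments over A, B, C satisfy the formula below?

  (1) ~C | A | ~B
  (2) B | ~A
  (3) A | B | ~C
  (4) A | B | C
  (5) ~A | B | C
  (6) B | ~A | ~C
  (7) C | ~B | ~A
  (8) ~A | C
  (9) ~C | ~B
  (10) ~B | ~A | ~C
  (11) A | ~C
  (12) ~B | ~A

1

There are 2^3 = 8 truth assignments over (A, B, C).
Check each against the 12 clauses (columns in the order A, B, C):
  F F F  ✗ fails (A | B | C)
  F F T  ✗ fails (A | B | ~C)
  F T F  ✓ satisfies all
  F T T  ✗ fails (~C | A | ~B)
  T F F  ✗ fails (B | ~A)
  T F T  ✗ fails (B | ~A)
  T T F  ✗ fails (C | ~B | ~A)
  T T T  ✗ fails (~C | ~B)
1 of the 8 rows is a model.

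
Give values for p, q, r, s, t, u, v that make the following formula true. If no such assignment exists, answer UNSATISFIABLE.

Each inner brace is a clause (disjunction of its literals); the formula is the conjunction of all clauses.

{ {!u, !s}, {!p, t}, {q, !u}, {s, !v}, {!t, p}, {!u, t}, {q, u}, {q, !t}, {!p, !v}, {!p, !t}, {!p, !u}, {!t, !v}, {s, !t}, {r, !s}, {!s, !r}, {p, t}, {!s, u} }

Try u = false.
The clause (q) is unit, so q = true.
The clause (!s) is unit, so s = false.
The clause (!v) is unit, so v = false.
The clause (!t) is unit, so t = false.
The clause (!p) is unit, so p = false.
Now (p) is unsatisfied and unit — conflict.
Backtrack on u: now try u = true.
The clause (!s) is unit, so s = false.
The clause (q) is unit, so q = true.
The clause (!v) is unit, so v = false.
The clause (t) is unit, so t = true.
Now (!t) is unsatisfied and unit — conflict.
Neither u = true nor u = false works.

UNSATISFIABLE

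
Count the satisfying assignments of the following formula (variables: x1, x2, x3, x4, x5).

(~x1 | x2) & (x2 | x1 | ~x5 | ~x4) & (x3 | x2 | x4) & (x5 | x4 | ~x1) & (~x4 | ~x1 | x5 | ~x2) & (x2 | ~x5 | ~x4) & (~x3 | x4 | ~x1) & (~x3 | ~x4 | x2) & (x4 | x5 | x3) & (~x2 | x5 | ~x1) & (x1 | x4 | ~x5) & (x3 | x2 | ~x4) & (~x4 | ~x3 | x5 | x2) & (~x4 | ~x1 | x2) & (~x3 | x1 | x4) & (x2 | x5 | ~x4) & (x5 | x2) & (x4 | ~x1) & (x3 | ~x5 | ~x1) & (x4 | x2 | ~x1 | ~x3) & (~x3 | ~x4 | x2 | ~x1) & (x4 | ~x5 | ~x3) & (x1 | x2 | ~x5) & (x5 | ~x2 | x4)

There are 2^5 = 32 truth assignments over (x1, x2, x3, x4, x5).
Split on x3. With x3 = 1, the clauses containing x3 are satisfied and ~x3 drops from the rest; 3 of the 2^4 = 16 assignments to the other variables satisfy what remains.
With x3 = 0, by the same count on the reduced clause set, 2 assignments work.
(One model: x1=F, x2=T, x3=F, x4=T, x5=F.)
Total: 3 + 2 = 5.

5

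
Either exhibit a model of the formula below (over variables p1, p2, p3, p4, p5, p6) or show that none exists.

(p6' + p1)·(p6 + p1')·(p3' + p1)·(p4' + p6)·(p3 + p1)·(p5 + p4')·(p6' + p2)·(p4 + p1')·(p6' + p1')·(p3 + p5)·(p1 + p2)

Suppose p6 = 0.
(p1') alone gives p1 = 0.
(p3') alone gives p3 = 0.
That conflicts with the unit clause (p3).
That branch fails; take p6 = 1 instead.
(p1) alone gives p1 = 1.
That conflicts with the unit clause (p1').
Both values of p6 lead to a conflict.

UNSATISFIABLE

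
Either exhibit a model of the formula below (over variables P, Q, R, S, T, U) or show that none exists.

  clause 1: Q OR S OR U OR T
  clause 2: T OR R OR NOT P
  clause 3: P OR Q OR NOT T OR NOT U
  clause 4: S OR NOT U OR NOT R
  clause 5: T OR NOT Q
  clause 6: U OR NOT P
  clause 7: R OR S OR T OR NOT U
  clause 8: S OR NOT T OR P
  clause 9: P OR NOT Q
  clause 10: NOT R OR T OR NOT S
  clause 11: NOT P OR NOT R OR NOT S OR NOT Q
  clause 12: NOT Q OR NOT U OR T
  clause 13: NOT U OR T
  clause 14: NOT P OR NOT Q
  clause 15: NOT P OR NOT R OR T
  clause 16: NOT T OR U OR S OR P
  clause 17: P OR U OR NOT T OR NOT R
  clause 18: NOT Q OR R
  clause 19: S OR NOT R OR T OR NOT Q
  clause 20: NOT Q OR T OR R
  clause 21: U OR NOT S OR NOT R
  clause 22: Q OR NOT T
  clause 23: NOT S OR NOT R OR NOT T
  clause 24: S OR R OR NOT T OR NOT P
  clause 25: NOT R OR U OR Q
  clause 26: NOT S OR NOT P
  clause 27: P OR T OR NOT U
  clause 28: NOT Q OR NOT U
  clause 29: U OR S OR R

P ↦ false; Q ↦ false; R ↦ false; S ↦ true; T ↦ false; U ↦ false

Branch on T: set T = false.
(NOT Q) alone gives Q = false.
(NOT U) alone gives U = false.
(S) alone gives S = true.
(NOT P) alone gives P = false.
(NOT R) alone gives R = false.
This assignment satisfies each clause.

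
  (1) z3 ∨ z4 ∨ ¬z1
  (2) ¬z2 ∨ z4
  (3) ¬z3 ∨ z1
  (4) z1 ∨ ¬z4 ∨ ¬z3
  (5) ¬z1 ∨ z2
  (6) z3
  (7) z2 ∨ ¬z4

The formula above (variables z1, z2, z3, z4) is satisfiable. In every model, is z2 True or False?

True

Suppose z2 = False.
Unit clause (¬z1) forces z1 = False.
Unit clause (¬z3) forces z3 = False.
That conflicts with the unit clause (z3).
So every satisfying assignment has z2 = True.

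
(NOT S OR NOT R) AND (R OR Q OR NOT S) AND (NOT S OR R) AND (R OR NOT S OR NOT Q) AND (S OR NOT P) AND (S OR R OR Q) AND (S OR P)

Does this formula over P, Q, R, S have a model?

Unsatisfiable

Branch on S: set S = false.
The clause (NOT P) is unit, so P = false.
That conflicts with the unit clause (P).
Undo S and try S = true.
The clause (NOT R) is unit, so R = false.
That conflicts with the unit clause (R).
Either choice for S ends in contradiction.
No assignment satisfies every clause.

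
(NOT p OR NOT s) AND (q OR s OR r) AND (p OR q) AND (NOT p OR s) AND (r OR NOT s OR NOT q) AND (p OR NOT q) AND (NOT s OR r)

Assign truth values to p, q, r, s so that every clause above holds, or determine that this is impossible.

UNSATISFIABLE

Suppose p = false.
Unit clause (q) forces q = true.
But (NOT q) is also a unit clause — contradiction.
That branch fails; take p = true instead.
Unit clause (NOT s) forces s = false.
But (s) is also a unit clause — contradiction.
Either choice for p ends in contradiction.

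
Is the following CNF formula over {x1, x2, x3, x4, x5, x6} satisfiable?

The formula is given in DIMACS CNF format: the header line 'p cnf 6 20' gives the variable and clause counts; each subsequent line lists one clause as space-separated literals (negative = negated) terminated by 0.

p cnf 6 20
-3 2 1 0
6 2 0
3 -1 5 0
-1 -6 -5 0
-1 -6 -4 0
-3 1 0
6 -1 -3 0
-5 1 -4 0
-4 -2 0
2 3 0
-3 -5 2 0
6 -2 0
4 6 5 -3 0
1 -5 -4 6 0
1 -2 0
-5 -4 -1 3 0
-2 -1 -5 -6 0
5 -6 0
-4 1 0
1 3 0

Case x6 = True:
The clause (x5) is unit, so x5 = True.
The clause (¬x1) is unit, so x1 = False.
The clause (¬x3) is unit, so x3 = False.
That conflicts with the unit clause (x3).
So x6 must be the other value — set x6 = False.
The clause (x2) is unit, so x2 = True.
That conflicts with the unit clause (¬x2).
Both values of x6 lead to a conflict.
No assignment satisfies every clause.

No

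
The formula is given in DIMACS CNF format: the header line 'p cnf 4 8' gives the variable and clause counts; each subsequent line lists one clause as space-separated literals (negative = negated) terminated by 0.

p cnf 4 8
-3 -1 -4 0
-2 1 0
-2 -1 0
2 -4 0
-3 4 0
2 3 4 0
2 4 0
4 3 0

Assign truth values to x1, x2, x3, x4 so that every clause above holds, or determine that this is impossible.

Suppose x2 = False.
From the singleton clause (¬x4), x4 = False.
That conflicts with the unit clause (x4).
Undo x2 and try x2 = True.
From the singleton clause (x1), x1 = True.
That conflicts with the unit clause (¬x1).
Both values of x2 lead to a conflict.

UNSATISFIABLE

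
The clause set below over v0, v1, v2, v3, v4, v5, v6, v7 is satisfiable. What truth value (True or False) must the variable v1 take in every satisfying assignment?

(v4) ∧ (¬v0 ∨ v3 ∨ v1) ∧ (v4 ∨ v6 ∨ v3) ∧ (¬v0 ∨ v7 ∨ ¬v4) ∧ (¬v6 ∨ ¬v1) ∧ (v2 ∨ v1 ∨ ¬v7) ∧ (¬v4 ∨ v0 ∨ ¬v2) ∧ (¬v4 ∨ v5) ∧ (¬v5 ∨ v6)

Suppose v1 = True.
Unit clause (v4) forces v4 = True.
Unit clause (¬v6) forces v6 = False.
Unit clause (v5) forces v5 = True.
But (¬v5) is also a unit clause — contradiction.
So every satisfying assignment has v1 = False.

False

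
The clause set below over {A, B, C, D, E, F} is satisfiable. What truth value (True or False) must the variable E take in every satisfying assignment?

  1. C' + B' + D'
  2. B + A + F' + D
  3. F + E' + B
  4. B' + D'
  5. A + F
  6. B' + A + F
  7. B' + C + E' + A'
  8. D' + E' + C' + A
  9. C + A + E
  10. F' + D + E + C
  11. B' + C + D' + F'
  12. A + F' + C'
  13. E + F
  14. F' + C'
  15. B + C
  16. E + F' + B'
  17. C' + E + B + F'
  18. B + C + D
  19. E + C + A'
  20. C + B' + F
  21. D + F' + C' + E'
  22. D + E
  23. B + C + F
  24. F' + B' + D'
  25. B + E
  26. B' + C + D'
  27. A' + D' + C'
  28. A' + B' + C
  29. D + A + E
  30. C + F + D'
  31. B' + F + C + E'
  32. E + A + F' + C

Suppose E = 0.
(F) alone gives F = 1.
(C') alone gives C = 0.
(A) alone gives A = 1.
But (A') is also a unit clause — contradiction.
So every satisfying assignment has E = True.

True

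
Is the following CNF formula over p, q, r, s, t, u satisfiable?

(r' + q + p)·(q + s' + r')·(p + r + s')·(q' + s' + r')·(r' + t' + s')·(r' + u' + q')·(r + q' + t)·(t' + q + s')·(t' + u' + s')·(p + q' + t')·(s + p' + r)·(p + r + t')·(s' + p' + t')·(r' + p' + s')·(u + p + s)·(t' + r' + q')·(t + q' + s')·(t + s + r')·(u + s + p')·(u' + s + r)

Suppose r = 0.
Suppose p = 1.
The clause (s) is unit, so s = 1.
The clause (t') is unit, so t = 0.
The clause (q') is unit, so q = 0.
All clauses hold; u can take either value.
A satisfying assignment: p=1, q=0, r=0, s=1, t=0, u=1.

Yes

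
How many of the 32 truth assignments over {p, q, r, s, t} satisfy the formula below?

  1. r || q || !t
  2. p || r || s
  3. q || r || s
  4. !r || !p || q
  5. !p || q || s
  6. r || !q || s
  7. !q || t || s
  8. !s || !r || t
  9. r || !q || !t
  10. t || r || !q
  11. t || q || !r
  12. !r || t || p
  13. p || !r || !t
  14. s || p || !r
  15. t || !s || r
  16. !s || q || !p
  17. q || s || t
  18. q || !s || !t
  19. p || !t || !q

There are 2^5 = 32 truth assignments over (p, q, r, s, t).
Split on q. With q = true, the clauses containing q are satisfied and !q drops from the rest; 2 of the 2^4 = 16 assignments to the other variables satisfy what remains.
With q = false, by the same count on the reduced clause set, 0 assignments work.
Total: 2 + 0 = 2.

2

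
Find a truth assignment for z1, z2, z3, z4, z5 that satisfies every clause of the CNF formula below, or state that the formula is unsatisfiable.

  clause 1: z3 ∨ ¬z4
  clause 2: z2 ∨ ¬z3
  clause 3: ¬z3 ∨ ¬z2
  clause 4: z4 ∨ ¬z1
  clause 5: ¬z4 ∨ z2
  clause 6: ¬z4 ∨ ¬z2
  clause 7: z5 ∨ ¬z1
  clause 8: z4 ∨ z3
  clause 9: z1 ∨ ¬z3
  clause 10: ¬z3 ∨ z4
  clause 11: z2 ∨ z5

Branch on z3: set z3 = True.
Unit clause (z2) forces z2 = True.
Now (¬z2) is unsatisfied and unit — conflict.
Undo z3 and try z3 = False.
Unit clause (¬z4) forces z4 = False.
Now (z4) is unsatisfied and unit — conflict.
Either choice for z3 ends in contradiction.

UNSATISFIABLE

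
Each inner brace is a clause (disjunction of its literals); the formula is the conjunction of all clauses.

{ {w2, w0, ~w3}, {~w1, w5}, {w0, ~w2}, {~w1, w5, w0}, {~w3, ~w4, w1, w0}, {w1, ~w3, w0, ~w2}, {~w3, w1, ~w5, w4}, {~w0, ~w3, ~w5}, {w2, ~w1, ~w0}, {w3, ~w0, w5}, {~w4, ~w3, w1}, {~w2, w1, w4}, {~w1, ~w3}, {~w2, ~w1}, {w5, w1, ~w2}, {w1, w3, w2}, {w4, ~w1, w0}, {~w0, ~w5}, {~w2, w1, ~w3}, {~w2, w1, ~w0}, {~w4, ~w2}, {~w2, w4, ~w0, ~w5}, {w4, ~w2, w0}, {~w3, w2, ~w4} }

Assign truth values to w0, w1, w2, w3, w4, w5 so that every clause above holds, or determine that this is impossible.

w0=1,  w1=0,  w2=0,  w3=1,  w4=0,  w5=0

Case w1 = 0:
Case w0 = 1:
The clause (~w5) is unit, so w5 = 0.
The clause (w3) is unit, so w3 = 1.
The clause (~w4) is unit, so w4 = 0.
The clause (~w2) is unit, so w2 = 0.
Every clause now holds.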